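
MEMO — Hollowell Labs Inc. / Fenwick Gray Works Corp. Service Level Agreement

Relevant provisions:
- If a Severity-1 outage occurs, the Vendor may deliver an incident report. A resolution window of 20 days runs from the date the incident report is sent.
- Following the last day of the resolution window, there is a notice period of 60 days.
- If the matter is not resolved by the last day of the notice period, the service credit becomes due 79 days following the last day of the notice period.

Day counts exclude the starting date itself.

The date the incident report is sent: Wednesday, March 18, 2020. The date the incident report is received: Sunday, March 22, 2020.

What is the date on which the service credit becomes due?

August 24, 2020

The last day of the resolution window: 20 calendar days after March 18, 2020 is April 7, 2020.
Adding 60 calendar days to April 7, 2020 gives June 6, 2020, which is the last day of the notice period.
The date on which the service credit becomes due: 79 calendar days after June 6, 2020 is August 24, 2020.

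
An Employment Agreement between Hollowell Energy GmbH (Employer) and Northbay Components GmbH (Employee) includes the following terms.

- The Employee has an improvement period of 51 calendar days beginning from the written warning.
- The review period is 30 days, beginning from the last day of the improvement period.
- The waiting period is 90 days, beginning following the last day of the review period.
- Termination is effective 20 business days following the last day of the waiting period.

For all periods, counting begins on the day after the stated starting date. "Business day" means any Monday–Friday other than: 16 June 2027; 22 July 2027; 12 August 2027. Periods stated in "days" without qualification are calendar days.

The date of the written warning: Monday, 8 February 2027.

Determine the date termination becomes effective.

27 August 2027

The last day of the improvement period: 51 calendar days after 8 February 2027 is 31 March 2027.
Adding 30 calendar days to 31 March 2027 gives 30 April 2027, which is the last day of the review period.
Adding 90 calendar days to 30 April 2027 gives 29 July 2027, which is the last day of the waiting period.
From Thursday, 29 July 2027, 20 business days (Jul 30, Aug 2, Aug 3, Aug 4, …, Aug 25, Aug 26, Aug 27, skipping weekends and the listed holiday on Aug 12) brings us to Friday, 27 August 2027, which is the date termination becomes effective.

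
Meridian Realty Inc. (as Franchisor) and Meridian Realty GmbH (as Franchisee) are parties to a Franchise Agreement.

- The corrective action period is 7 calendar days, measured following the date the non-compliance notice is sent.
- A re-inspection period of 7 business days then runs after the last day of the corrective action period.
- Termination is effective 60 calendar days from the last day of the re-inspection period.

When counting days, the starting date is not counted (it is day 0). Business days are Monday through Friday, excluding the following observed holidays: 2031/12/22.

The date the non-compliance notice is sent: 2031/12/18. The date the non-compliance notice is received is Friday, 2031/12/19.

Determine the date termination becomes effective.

2032/03/05

The last day of the corrective action period: 2031/12/18 + 7 days = 2031/12/25.
The last day of the re-inspection period: 7 business days after Thursday, 2031/12/25, skipping weekends — Dec 26, Dec 29, Dec 30, Dec 31, Jan 1, Jan 2, Jan 5 — lands on Monday, 2032/01/05.
The date termination becomes effective: 2032/01/05 + 60 days = 2032/03/05.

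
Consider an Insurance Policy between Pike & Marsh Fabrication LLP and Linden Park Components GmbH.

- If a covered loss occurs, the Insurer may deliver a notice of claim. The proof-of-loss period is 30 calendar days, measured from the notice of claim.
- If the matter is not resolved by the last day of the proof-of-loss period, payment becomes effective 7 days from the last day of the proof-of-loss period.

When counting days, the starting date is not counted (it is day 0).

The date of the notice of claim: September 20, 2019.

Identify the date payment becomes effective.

October 27, 2019

Adding 30 calendar days to September 20, 2019 gives October 20, 2019, which is the last day of the proof-of-loss period.
Adding 7 calendar days to October 20, 2019 gives October 27, 2019, which is the date payment becomes effective.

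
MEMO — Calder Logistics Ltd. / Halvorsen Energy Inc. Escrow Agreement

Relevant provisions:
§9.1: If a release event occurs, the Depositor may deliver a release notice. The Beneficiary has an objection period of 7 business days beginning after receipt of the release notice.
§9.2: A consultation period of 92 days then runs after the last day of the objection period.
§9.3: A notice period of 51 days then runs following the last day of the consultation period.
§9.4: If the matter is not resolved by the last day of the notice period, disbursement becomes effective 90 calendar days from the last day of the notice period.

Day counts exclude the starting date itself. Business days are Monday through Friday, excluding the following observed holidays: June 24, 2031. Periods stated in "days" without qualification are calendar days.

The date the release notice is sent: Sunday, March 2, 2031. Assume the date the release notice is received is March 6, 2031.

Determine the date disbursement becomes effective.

November 5, 2031

The last day of the objection period: counting 7 business days from Thursday, March 6, 2031 (Mar 7, Mar 10, Mar 11, Mar 12, Mar 13, Mar 14, Mar 17, skipping weekends) reaches Monday, March 17, 2031.
Adding 92 calendar days to March 17, 2031 gives June 17, 2031, which is the last day of the consultation period.
The last day of the notice period: 51 calendar days after June 17, 2031 is August 7, 2031.
The date disbursement becomes effective: August 7, 2031 + 90 days = November 5, 2031.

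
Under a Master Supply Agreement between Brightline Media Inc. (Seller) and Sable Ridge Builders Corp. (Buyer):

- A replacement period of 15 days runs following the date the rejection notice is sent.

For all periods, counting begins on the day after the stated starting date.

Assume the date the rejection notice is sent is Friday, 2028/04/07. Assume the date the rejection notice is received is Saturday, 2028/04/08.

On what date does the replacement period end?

2028/04/22

Adding 15 calendar days to 2028/04/07 gives 2028/04/22, which is the last day of the replacement period.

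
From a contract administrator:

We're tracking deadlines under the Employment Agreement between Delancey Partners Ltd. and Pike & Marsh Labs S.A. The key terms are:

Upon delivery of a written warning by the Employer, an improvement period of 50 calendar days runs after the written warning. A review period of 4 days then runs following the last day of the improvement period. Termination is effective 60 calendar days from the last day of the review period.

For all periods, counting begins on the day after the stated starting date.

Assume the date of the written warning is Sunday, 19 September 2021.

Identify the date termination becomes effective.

Adding 50 calendar days to 19 September 2021 gives 8 November 2021, which is the last day of the improvement period.
The last day of the review period: 4 calendar days after 8 November 2021 is 12 November 2021.
The date termination becomes effective: 12 November 2021 + 60 days = 11 January 2022.

11 January 2022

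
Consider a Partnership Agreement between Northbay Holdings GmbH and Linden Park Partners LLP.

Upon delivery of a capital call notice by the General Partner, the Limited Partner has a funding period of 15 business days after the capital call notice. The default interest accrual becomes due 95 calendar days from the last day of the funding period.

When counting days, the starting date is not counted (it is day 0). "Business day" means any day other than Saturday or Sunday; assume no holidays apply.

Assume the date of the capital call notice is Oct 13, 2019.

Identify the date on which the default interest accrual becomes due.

The last day of the funding period: counting 15 business days from Sunday, Oct 13, 2019 (Oct 14, Oct 15, Oct 16, Oct 17, …, Oct 30, Oct 31, Nov 1, skipping weekends) reaches Friday, Nov 1, 2019.
The date on which the default interest accrual becomes due: Nov 1, 2019 + 95 days = Feb 4, 2020.

Feb 4, 2020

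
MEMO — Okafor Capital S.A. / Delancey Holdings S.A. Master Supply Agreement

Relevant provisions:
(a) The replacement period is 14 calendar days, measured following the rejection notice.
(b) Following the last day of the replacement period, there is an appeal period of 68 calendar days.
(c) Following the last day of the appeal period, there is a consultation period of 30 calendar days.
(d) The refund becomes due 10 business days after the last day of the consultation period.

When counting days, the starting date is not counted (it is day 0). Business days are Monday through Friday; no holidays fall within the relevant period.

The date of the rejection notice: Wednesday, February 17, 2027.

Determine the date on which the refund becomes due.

The last day of the replacement period: 14 calendar days after February 17, 2027 is March 3, 2027.
The last day of the appeal period: March 3, 2027 + 68 days = May 10, 2027.
The last day of the consultation period: May 10, 2027 + 30 days = June 9, 2027.
The date on which the refund becomes due: counting 10 business days from Wednesday, June 9, 2027 (Jun 10, Jun 11, Jun 14, Jun 15, Jun 16, Jun 17, Jun 18, Jun 21, Jun 22, Jun 23, skipping weekends) reaches Wednesday, June 23, 2027.

June 23, 2027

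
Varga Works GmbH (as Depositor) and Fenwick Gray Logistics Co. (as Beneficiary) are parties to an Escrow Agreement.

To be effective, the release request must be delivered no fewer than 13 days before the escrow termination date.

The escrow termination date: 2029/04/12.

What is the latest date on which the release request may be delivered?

2029/04/12 minus 13 days is 2029/03/30.

2029/03/30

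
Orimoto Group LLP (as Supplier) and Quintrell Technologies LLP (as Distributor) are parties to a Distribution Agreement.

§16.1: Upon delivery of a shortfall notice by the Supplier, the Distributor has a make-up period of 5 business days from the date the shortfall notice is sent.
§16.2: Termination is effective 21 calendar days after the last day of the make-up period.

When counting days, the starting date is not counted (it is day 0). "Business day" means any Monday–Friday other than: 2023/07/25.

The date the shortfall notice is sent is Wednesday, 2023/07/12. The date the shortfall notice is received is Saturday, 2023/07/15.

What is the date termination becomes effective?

2023/08/09

The last day of the make-up period: 5 business days after Wednesday, 2023/07/12, skipping weekends — Jul 13, Jul 14, Jul 17, Jul 18, Jul 19 — lands on Wednesday, 2023/07/19.
Adding 21 calendar days to 2023/07/19 gives 2023/08/09, which is the date termination becomes effective.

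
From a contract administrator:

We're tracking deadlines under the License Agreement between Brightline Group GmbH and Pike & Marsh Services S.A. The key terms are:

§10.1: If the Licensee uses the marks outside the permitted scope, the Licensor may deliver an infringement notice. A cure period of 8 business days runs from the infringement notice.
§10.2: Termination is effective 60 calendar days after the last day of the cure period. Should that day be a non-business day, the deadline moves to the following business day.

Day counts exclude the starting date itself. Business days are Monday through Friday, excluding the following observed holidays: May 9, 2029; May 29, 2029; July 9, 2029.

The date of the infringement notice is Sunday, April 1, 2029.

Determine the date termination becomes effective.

June 11, 2029

The last day of the cure period: 8 business days after Sunday, April 1, 2029, skipping weekends — Apr 2, Apr 3, Apr 4, Apr 5, Apr 6, Apr 9, Apr 10, Apr 11 — lands on Wednesday, April 11, 2029.
The date termination becomes effective: 60 calendar days after April 11, 2029 is June 10, 2029. That falls on a Sunday, so it rolls to the next business day, Monday, June 11, 2029.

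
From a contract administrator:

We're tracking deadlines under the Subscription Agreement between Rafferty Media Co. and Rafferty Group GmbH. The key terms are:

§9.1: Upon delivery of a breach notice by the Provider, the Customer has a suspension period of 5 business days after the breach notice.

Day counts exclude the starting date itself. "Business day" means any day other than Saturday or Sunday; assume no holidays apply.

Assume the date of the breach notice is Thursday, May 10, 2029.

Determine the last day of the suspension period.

May 17, 2029

The last day of the suspension period: counting 5 business days from Thursday, May 10, 2029 (May 11, May 14, May 15, May 16, May 17, skipping weekends) reaches Thursday, May 17, 2029.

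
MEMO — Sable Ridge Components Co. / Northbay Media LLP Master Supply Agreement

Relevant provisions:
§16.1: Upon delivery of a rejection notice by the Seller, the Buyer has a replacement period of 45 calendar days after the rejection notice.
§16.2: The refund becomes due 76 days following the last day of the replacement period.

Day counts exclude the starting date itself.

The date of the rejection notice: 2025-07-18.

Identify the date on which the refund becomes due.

2025-11-16

The last day of the replacement period: 45 calendar days after 2025-07-18 is 2025-09-01.
The date on which the refund becomes due: 2025-09-01 + 76 days = 2025-11-16.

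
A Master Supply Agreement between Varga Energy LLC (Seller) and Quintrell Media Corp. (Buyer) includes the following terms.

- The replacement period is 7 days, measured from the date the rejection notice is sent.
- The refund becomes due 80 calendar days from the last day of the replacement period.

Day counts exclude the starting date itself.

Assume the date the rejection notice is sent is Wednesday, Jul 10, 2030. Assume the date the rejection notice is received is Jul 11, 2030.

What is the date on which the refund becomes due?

The last day of the replacement period: 7 calendar days after Jul 10, 2030 is Jul 17, 2030.
The date on which the refund becomes due: 80 calendar days after Jul 17, 2030 is Oct 5, 2030.

Oct 5, 2030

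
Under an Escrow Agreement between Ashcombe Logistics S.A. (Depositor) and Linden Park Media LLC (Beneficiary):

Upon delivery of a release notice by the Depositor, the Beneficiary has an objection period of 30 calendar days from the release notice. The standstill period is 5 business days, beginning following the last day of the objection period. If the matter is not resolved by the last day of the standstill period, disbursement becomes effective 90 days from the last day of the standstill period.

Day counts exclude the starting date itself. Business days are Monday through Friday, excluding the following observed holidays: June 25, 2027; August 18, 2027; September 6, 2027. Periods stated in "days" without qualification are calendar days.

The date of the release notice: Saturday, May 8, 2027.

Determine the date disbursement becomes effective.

September 12, 2027

The last day of the objection period: 30 calendar days after May 8, 2027 is June 7, 2027.
The last day of the standstill period: counting 5 business days from Monday, June 7, 2027 (Jun 8, Jun 9, Jun 10, Jun 11, Jun 14, skipping weekends) reaches Monday, June 14, 2027.
The date disbursement becomes effective: 90 calendar days after June 14, 2027 is September 12, 2027.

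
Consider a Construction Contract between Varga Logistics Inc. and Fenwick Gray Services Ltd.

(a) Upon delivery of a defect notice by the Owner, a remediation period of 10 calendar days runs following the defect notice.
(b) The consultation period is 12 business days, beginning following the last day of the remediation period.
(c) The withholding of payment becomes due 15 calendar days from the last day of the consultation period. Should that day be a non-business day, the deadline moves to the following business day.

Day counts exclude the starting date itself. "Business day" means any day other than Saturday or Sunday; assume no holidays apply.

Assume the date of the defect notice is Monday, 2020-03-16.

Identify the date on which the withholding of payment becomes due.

2020-04-28

The last day of the remediation period: 2020-03-16 + 10 days = 2020-03-26.
From Thursday, 2020-03-26, 12 business days (Mar 27, Mar 30, Mar 31, Apr 1, …, Apr 9, Apr 10, Apr 13, skipping weekends) brings us to Monday, 2020-04-13, which is the last day of the consultation period.
Adding 15 calendar days to 2020-04-13 gives 2020-04-28, which is the date on which the withholding of payment becomes due. 2020-04-28 is a Tuesday, so no roll-forward applies.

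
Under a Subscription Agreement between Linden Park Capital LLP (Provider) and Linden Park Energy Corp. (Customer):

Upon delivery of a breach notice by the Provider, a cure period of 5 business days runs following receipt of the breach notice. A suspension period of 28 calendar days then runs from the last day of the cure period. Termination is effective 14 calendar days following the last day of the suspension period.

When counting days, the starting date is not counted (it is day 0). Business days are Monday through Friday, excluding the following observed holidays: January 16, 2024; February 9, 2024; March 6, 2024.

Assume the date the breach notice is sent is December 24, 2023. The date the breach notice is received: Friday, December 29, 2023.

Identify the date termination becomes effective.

February 16, 2024

The last day of the cure period: 5 business days after Friday, December 29, 2023, skipping weekends — Jan 1, Jan 2, Jan 3, Jan 4, Jan 5 — lands on Friday, January 5, 2024.
The last day of the suspension period: January 5, 2024 + 28 days = February 2, 2024.
Adding 14 calendar days to February 2, 2024 gives February 16, 2024, which is the date termination becomes effective.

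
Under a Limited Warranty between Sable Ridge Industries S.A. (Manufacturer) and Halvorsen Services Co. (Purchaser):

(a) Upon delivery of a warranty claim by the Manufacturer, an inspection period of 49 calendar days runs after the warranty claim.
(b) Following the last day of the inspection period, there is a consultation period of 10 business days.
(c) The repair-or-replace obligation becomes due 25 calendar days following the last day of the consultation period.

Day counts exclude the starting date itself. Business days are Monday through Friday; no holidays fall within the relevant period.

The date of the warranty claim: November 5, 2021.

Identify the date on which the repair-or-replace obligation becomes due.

February 1, 2022

The last day of the inspection period: November 5, 2021 + 49 days = December 24, 2021.
From Friday, December 24, 2021, 10 business days (Dec 27, Dec 28, Dec 29, Dec 30, Dec 31, Jan 3, Jan 4, Jan 5, Jan 6, Jan 7, skipping weekends) brings us to Friday, January 7, 2022, which is the last day of the consultation period.
The date on which the repair-or-replace obligation becomes due: January 7, 2022 + 25 days = February 1, 2022.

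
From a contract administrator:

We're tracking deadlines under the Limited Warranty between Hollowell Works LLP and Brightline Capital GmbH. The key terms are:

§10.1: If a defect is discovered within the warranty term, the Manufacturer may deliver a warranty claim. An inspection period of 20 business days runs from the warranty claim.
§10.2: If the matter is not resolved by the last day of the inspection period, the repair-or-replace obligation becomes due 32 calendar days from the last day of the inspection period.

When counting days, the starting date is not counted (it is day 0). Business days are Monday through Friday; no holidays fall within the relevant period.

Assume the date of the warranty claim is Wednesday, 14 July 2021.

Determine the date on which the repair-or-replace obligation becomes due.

The last day of the inspection period: 20 business days after Wednesday, 14 July 2021, skipping weekends — Jul 15, Jul 16, Jul 19, Jul 20, …, Aug 9, Aug 10, Aug 11 — lands on Wednesday, 11 August 2021.
Adding 32 calendar days to 11 August 2021 gives 12 September 2021, which is the date on which the repair-or-replace obligation becomes due.

12 September 2021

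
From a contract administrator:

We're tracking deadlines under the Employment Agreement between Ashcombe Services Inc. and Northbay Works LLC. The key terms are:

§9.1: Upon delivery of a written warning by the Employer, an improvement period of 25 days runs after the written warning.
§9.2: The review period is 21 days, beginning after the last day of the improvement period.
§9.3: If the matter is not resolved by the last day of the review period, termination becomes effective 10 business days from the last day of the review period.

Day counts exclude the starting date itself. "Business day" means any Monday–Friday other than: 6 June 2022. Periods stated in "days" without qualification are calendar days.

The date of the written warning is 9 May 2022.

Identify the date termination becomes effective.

8 July 2022

The last day of the improvement period: 9 May 2022 + 25 days = 3 June 2022.
Adding 21 calendar days to 3 June 2022 gives 24 June 2022, which is the last day of the review period.
The date termination becomes effective: 10 business days after Friday, 24 June 2022, skipping weekends — Jun 27, Jun 28, Jun 29, Jun 30, Jul 1, Jul 4, Jul 5, Jul 6, Jul 7, Jul 8 — lands on Friday, 8 July 2022.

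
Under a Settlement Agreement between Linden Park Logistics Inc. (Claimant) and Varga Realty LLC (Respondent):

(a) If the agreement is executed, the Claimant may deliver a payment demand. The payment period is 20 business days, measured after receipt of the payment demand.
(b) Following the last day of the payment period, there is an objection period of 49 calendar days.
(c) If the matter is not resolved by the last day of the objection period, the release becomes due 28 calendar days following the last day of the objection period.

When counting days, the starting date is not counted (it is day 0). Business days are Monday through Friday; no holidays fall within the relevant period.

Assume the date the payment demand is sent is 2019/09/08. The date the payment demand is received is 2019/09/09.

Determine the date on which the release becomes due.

The last day of the payment period: counting 20 business days from Monday, 2019/09/09 (Sep 10, Sep 11, Sep 12, Sep 13, …, Oct 3, Oct 4, Oct 7, skipping weekends) reaches Monday, 2019/10/07.
Adding 49 calendar days to 2019/10/07 gives 2019/11/25, which is the last day of the objection period.
Adding 28 calendar days to 2019/11/25 gives 2019/12/23, which is the date on which the release becomes due.

2019/12/23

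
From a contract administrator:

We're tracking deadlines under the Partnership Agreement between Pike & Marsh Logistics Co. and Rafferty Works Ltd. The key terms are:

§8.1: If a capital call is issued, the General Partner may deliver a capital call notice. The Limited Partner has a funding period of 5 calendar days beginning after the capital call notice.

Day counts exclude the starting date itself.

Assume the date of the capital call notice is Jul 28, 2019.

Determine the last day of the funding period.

The last day of the funding period: Jul 28, 2019 + 5 days = Aug 2, 2019.

Aug 2, 2019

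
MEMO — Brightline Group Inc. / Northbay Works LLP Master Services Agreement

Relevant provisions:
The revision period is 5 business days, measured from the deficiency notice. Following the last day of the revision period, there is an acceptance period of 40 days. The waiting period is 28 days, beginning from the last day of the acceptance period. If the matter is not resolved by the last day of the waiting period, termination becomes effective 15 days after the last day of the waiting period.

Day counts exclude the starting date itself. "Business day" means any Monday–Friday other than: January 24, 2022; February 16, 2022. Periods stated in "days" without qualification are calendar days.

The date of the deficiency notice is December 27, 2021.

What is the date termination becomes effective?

March 27, 2022

The last day of the revision period: counting 5 business days from Monday, December 27, 2021 (Dec 28, Dec 29, Dec 30, Dec 31, Jan 3, skipping weekends) reaches Monday, January 3, 2022.
Adding 40 calendar days to January 3, 2022 gives February 12, 2022, which is the last day of the acceptance period.
Adding 28 calendar days to February 12, 2022 gives March 12, 2022, which is the last day of the waiting period.
Adding 15 calendar days to March 12, 2022 gives March 27, 2022, which is the date termination becomes effective.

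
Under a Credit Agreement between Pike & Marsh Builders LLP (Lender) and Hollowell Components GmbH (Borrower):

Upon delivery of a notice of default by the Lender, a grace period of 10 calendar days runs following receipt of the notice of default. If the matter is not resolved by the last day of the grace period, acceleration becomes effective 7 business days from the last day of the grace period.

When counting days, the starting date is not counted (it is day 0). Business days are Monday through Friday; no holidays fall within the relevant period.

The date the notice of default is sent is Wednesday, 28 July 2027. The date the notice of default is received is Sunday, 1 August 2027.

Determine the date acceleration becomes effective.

Adding 10 calendar days to 1 August 2027 gives 11 August 2027, which is the last day of the grace period.
The date acceleration becomes effective: 7 business days after Wednesday, 11 August 2027, skipping weekends — Aug 12, Aug 13, Aug 16, Aug 17, Aug 18, Aug 19, Aug 20 — lands on Friday, 20 August 2027.

20 August 2027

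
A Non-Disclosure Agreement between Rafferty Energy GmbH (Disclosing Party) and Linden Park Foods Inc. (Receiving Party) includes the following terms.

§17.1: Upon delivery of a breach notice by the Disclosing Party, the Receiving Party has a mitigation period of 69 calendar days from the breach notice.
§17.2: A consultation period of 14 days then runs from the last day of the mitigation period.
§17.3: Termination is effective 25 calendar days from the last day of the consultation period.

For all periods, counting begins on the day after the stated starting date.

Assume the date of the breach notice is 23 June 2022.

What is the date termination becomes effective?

Adding 69 calendar days to 23 June 2022 gives 31 August 2022, which is the last day of the mitigation period.
The last day of the consultation period: 14 calendar days after 31 August 2022 is 14 September 2022.
The date termination becomes effective: 25 calendar days after 14 September 2022 is 9 October 2022.

9 October 2022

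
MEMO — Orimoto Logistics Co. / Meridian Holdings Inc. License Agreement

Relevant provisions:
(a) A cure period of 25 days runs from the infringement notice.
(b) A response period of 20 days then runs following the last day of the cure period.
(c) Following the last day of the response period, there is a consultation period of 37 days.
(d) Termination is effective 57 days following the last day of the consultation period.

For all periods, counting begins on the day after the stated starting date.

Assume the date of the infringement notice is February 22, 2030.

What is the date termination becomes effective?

The last day of the cure period: 25 calendar days after February 22, 2030 is March 19, 2030.
The last day of the response period: 20 calendar days after March 19, 2030 is April 8, 2030.
Adding 37 calendar days to April 8, 2030 gives May 15, 2030, which is the last day of the consultation period.
The date termination becomes effective: May 15, 2030 + 57 days = July 11, 2030.

July 11, 2030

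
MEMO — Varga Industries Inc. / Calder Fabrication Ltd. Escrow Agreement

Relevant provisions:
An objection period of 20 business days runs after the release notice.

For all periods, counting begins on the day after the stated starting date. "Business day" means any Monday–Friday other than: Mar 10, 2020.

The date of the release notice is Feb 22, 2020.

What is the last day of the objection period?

The last day of the objection period: counting 20 business days from Saturday, Feb 22, 2020 (Feb 24, Feb 25, Feb 26, Feb 27, …, Mar 19, Mar 20, Mar 23, skipping weekends and the listed holiday on Mar 10) reaches Monday, Mar 23, 2020.

Mar 23, 2020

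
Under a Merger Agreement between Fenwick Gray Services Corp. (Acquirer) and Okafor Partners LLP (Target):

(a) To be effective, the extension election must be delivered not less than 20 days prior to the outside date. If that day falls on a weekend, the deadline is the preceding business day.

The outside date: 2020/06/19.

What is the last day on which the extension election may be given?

2020/05/29

2020/06/19 minus 20 days is 2020/05/30. That is a Saturday, so the deadline moves back to Friday, 2020/05/29.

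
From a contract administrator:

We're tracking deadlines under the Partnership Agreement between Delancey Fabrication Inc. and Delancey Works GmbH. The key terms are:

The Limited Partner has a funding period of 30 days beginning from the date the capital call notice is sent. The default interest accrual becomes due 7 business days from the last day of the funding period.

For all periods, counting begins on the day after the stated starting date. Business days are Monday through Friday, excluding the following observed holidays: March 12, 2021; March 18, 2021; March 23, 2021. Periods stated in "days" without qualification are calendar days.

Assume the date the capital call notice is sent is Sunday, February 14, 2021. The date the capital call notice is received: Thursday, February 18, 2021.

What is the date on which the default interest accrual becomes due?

The last day of the funding period: February 14, 2021 + 30 days = March 16, 2021.
The date on which the default interest accrual becomes due: counting 7 business days from Tuesday, March 16, 2021 (Mar 17, Mar 19, Mar 22, Mar 24, Mar 25, Mar 26, Mar 29, skipping weekends and the listed holidays on Mar 18, Mar 23) reaches Monday, March 29, 2021.

March 29, 2021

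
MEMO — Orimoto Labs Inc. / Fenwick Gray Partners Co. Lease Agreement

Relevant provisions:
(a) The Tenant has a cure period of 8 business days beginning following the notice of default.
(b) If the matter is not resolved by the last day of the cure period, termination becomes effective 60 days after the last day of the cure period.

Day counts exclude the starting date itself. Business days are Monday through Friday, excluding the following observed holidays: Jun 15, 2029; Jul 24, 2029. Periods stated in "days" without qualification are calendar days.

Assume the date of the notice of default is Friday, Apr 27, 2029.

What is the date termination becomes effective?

The last day of the cure period: 8 business days after Friday, Apr 27, 2029, skipping weekends — Apr 30, May 1, May 2, May 3, May 4, May 7, May 8, May 9 — lands on Wednesday, May 9, 2029.
Adding 60 calendar days to May 9, 2029 gives Jul 8, 2029, which is the date termination becomes effective.

Jul 8, 2029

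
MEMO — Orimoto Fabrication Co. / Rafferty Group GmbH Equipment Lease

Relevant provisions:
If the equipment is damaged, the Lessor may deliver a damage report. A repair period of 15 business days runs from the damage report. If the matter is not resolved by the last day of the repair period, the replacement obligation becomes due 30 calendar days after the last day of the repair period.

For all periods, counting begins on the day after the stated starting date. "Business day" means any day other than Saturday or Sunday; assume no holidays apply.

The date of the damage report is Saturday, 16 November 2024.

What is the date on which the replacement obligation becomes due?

The last day of the repair period: 15 business days after Saturday, 16 November 2024, skipping weekends — Nov 18, Nov 19, Nov 20, Nov 21, …, Dec 4, Dec 5, Dec 6 — lands on Friday, 6 December 2024.
The date on which the replacement obligation becomes due: 30 calendar days after 6 December 2024 is 5 January 2025.

5 January 2025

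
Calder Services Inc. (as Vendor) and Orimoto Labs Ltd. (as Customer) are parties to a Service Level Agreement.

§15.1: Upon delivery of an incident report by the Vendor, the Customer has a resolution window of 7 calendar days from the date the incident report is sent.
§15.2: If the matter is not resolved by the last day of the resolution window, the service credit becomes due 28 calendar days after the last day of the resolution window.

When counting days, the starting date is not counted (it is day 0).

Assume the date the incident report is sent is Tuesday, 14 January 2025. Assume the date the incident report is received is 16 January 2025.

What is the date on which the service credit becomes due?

Adding 7 calendar days to 14 January 2025 gives 21 January 2025, which is the last day of the resolution window.
Adding 28 calendar days to 21 January 2025 gives 18 February 2025, which is the date on which the service credit becomes due.

18 February 2025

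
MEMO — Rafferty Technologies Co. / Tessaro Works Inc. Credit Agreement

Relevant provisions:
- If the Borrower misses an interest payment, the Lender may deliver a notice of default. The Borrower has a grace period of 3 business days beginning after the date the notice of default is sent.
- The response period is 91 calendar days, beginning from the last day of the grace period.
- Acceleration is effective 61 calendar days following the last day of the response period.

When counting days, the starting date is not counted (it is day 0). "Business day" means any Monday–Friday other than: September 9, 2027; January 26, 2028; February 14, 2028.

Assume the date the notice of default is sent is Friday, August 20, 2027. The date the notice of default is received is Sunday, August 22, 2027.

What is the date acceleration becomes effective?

The last day of the grace period: counting 3 business days from Friday, August 20, 2027 (Aug 23, Aug 24, Aug 25, skipping weekends) reaches Wednesday, August 25, 2027.
The last day of the response period: 91 calendar days after August 25, 2027 is November 24, 2027.
The date acceleration becomes effective: 61 calendar days after November 24, 2027 is January 24, 2028.

January 24, 2028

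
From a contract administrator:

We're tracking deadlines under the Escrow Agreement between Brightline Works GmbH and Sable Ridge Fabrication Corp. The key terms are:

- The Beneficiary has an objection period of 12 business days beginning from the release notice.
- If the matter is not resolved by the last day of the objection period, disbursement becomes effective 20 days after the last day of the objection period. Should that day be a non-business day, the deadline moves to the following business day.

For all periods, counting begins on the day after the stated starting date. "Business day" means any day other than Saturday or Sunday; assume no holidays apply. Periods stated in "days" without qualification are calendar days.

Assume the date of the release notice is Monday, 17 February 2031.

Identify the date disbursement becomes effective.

The last day of the objection period: 12 business days after Monday, 17 February 2031, skipping weekends — Feb 18, Feb 19, Feb 20, Feb 21, …, Mar 3, Mar 4, Mar 5 — lands on Wednesday, 5 March 2031.
The date disbursement becomes effective: 20 calendar days after 5 March 2031 is 25 March 2031. 25 March 2031 is a Tuesday, so no roll-forward applies.

25 March 2031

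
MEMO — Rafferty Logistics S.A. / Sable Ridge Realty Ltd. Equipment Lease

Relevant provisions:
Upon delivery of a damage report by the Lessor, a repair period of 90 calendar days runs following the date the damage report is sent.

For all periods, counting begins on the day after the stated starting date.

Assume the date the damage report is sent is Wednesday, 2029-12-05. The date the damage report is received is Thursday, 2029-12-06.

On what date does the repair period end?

The last day of the repair period: 90 calendar days after 2029-12-05 is 2030-03-05.

2030-03-05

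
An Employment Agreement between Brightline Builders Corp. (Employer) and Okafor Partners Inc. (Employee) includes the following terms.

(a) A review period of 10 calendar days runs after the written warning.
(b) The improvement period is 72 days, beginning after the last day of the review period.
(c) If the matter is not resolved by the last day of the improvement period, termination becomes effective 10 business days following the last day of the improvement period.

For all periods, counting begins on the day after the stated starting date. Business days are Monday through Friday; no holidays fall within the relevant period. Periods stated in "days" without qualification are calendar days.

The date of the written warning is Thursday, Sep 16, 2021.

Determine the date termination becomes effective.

Adding 10 calendar days to Sep 16, 2021 gives Sep 26, 2021, which is the last day of the review period.
Adding 72 calendar days to Sep 26, 2021 gives Dec 7, 2021, which is the last day of the improvement period.
The date termination becomes effective: 10 business days after Tuesday, Dec 7, 2021, skipping weekends — Dec 8, Dec 9, Dec 10, Dec 13, Dec 14, Dec 15, Dec 16, Dec 17, Dec 20, Dec 21 — lands on Tuesday, Dec 21, 2021.

Dec 21, 2021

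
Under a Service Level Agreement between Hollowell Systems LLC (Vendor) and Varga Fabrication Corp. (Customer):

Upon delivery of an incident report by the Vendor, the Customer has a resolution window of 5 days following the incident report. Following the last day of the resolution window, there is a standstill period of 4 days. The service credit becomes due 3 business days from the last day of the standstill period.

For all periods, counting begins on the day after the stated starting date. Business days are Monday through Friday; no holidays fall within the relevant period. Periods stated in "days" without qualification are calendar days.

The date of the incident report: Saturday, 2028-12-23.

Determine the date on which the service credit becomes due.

2029-01-04

The last day of the resolution window: 5 calendar days after 2028-12-23 is 2028-12-28.
Adding 4 calendar days to 2028-12-28 gives 2029-01-01, which is the last day of the standstill period.
From Monday, 2029-01-01, 3 business days (Jan 2, Jan 3, Jan 4, skipping weekends) brings us to Thursday, 2029-01-04, which is the date on which the service credit becomes due.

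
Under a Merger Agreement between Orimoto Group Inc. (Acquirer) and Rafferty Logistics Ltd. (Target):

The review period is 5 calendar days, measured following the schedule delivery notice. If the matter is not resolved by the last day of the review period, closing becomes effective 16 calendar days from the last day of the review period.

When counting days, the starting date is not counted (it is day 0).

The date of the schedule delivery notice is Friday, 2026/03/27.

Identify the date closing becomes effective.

2026/04/17

The last day of the review period: 2026/03/27 + 5 days = 2026/04/01.
The date closing becomes effective: 16 calendar days after 2026/04/01 is 2026/04/17.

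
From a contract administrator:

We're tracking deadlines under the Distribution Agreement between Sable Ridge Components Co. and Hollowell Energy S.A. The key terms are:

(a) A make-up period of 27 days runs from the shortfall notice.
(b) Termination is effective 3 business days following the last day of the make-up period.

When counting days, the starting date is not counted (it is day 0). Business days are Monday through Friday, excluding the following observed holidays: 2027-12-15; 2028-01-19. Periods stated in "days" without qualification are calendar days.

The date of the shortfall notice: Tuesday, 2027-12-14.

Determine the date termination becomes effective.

The last day of the make-up period: 2027-12-14 + 27 days = 2028-01-10.
From Monday, 2028-01-10, 3 business days (Jan 11, Jan 12, Jan 13, skipping weekends) brings us to Thursday, 2028-01-13, which is the date termination becomes effective.

2028-01-13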